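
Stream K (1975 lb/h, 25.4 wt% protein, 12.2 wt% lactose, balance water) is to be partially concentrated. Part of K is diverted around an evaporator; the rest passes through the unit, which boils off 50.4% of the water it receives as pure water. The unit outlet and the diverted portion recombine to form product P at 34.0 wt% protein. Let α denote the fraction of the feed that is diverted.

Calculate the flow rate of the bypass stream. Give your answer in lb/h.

All 1975×0.254 = 501.65 lb/h of protein reaches P, so P = 501.65/0.340 = 1475.4 lb/h and vapour = 499.56 lb/h.
The evaporator receives (1−α)·1975 of feed at 0.624 water and removes 0.504 of that water:
0.504×0.624×(1−α)×1975 = 499.56
(1−α) = 499.56/621.13 = 0.8043;  α = 0.1957.
Bypass flow = 0.1957×1975 = 386.56 lb/h.

386.6 lb/h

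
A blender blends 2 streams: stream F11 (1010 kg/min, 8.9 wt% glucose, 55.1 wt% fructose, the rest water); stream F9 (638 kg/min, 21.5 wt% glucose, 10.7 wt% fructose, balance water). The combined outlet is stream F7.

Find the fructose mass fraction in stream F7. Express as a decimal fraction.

Total flow out = 1010 + 638 = 1648 kg/min.
fructose in = 1010×0.551 + 638×0.107 = 624.78 kg/min.
fructose mass fraction in F7 = 624.78/1648 = 0.379.

0.379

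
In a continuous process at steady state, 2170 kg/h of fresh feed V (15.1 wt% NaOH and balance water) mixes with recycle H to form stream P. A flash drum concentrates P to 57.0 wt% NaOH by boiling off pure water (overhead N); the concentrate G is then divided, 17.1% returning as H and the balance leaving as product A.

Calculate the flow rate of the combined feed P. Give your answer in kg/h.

Overall NaOH balance (none leaves overhead): NaOH in fresh feed = NaOH in product, i.e. 2170×0.151 = (1−0.171)·G·0.570.
G = 327.67/(0.570×0.829) = 693.44 kg/h.
Recycle H = 0.171×693.44 = 118.58 kg/h.
Combined feed P = 2170 + 118.58 = 2288.6 kg/h.

2289 kg/h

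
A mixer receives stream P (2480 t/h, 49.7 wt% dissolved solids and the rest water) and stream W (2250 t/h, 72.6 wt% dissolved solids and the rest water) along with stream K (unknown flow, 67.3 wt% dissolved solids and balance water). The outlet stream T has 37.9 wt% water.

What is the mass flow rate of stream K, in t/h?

Let K be the unknown flow. Total out = 4730 + K.
water balance: 1863.9 + 0.327·K = 0.379·(4730 + K)
(0.327 − 0.379)·K = 0.379×4730 − 1863.9 = -71.27
K = -71.27 / -0.052 = 1370.6 t/h

1371 t/h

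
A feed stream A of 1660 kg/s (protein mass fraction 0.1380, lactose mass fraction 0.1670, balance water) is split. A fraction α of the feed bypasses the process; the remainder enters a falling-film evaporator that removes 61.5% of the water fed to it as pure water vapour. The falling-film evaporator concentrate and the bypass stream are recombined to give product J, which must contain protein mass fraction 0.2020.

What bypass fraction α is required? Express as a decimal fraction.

All 1660×0.138 = 229.08 kg/s of protein reaches J, so J = 229.08/0.202 = 1134.1 kg/s and vapour = 525.94 kg/s.
The evaporator receives (1−α)·1660 of feed at 0.695 water and removes 0.615 of that water:
0.615×0.695×(1−α)×1660 = 525.94
(1−α) = 525.94/709.53 = 0.7413;  α = 0.2587.

0.259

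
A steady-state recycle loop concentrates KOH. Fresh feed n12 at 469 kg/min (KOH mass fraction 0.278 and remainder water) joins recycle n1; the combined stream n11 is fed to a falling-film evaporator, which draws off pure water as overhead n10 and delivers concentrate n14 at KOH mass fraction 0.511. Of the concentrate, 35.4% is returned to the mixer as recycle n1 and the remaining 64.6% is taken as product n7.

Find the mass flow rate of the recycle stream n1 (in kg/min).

139.8 kg/min

Overall KOH balance (none leaves overhead): KOH in fresh feed = KOH in product, i.e. 469×0.278 = (1−0.354)·n14·0.511.
n14 = 130.38/(0.511×0.646) = 394.97 kg/min.
Recycle n1 = 0.354×394.97 = 139.82 kg/min.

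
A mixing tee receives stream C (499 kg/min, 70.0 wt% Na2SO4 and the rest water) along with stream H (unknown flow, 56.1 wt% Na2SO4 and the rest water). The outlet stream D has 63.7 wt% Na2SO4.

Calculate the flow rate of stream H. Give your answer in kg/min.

413.6 kg/min

Let H be the unknown flow. Total out = 499 + H.
Na2SO4 balance: 349.3 + 0.561·H = 0.637·(499 + H)
(0.561 − 0.637)·H = 0.637×499 − 349.3 = -31.437
H = -31.437 / -0.076 = 413.64 kg/min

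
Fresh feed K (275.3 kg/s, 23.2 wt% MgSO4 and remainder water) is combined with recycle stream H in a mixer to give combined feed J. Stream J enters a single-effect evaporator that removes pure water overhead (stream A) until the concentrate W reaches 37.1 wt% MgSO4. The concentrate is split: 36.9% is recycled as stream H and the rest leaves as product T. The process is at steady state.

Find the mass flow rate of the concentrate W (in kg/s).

Overall MgSO4 balance (none leaves overhead): MgSO4 in fresh feed = MgSO4 in product, i.e. 275.3×0.232 = (1−0.369)·W·0.371.
W = 63.87/(0.371×0.631) = 272.83 kg/s.

272.8 kg/s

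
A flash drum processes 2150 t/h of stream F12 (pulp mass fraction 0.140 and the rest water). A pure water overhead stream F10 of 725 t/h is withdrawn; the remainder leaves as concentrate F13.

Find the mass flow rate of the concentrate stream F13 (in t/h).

1425 t/h

Concentrate = 2150 − 725 = 1425 t/h.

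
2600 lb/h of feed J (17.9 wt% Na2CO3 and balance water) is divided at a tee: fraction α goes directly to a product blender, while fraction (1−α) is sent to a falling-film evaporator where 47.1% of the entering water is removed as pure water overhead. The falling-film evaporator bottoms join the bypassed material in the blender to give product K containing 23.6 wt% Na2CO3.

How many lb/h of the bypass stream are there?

976.1 lb/h

All 2600×0.179 = 465.4 lb/h of Na2CO3 reaches K, so K = 465.4/0.236 = 1972 lb/h and vapour = 627.97 lb/h.
The evaporator receives (1−α)·2600 of feed at 0.821 water and removes 0.471 of that water:
0.471×0.821×(1−α)×2600 = 627.97
(1−α) = 627.97/1005.4 = 0.6246;  α = 0.3754.
Bypass flow = 0.3754×2600 = 976.05 lb/h.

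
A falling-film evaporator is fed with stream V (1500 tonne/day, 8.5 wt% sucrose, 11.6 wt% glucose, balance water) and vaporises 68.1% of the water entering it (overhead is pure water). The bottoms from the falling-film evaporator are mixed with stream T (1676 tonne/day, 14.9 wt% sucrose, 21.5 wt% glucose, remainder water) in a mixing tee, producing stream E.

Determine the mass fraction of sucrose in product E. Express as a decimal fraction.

0.160

Vapour removed = 0.681×0.799×1500 = 816.18 tonne/day; concentrate = 683.82 tonne/day.
sucrose reaching the mixer = 127.5 (from concentrate) + 1676×0.149 = 377.22 tonne/day.
Product flow = 683.82 + 1676 = 2359.8 tonne/day; sucrose fraction = 0.160.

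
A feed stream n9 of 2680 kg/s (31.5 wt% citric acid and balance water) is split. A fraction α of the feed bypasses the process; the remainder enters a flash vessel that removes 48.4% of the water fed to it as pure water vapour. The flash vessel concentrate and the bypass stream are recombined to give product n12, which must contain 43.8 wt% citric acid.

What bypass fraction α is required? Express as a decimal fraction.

All 2680×0.315 = 844.2 kg/s of citric acid reaches n12, so n12 = 844.2/0.438 = 1927.4 kg/s and vapour = 752.6 kg/s.
The evaporator receives (1−α)·2680 of feed at 0.685 water and removes 0.484 of that water:
0.484×0.685×(1−α)×2680 = 752.6
(1−α) = 752.6/888.53 = 0.8470;  α = 0.1530.

0.153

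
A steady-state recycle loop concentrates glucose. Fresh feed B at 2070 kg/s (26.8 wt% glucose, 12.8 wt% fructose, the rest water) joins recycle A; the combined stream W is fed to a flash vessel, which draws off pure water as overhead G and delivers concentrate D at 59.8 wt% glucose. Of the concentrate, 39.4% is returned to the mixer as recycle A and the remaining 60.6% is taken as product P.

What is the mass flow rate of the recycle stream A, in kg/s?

603.2 kg/s

Overall glucose balance (none leaves overhead): glucose in fresh feed = glucose in product, i.e. 2070×0.268 = (1−0.394)·D·0.598.
D = 554.76/(0.598×0.606) = 1530.8 kg/s.
Recycle A = 0.394×1530.8 = 603.15 kg/s.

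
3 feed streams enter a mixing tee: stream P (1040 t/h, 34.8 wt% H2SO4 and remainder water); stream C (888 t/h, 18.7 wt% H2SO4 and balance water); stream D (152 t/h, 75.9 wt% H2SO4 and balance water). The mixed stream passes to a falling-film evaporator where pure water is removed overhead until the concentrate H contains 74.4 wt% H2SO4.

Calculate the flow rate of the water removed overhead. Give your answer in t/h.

H2SO4 entering = 1040×0.348 + 888×0.187 + 152×0.759 = 643.34 t/h.
All H2SO4 reports to H, so H = 643.34/0.744 = 864.71 t/h.
Total feed = 2080 t/h; overhead = 2080 − 864.71 = 1215.3 t/h.

1215 t/h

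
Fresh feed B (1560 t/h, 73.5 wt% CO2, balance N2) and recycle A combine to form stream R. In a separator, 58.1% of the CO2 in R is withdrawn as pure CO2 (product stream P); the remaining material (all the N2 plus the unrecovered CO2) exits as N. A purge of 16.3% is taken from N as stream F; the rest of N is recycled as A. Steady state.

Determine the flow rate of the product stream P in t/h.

CO2 in R: m_A = 1560×0.735 + (1−0.163)·(1−0.581)·m_A, so m_A = 1146.6/0.6493 = 1765.9 t/h.
Product P = 0.581×1765.9 = 1026 t/h.

1026 t/h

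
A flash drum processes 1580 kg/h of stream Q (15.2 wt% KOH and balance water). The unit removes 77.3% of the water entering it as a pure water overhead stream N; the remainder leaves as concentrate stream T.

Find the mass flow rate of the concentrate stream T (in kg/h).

544.3 kg/h

water entering = 1580×0.848 = 1339.8 kg/h; overhead removed = 0.773×1339.8 = 1035.7 kg/h.
Concentrate = 1580 − 1035.7 = 544.3 kg/h.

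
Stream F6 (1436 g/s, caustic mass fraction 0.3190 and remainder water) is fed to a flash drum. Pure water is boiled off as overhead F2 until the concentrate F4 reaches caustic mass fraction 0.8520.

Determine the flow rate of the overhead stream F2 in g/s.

898.3 g/s

caustic is conserved: 1436×0.319 = 458.08 g/s all reports to the concentrate.
Concentrate = 458.08/(target fraction) = 537.66 g/s.
Overhead = 1436 − 537.66 = 898.34 g/s.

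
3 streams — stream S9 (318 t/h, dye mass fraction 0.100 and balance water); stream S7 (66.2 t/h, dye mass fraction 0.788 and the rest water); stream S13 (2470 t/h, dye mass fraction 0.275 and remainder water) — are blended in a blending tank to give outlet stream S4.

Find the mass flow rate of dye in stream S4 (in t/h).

763.2 t/h

dye out = dye in = 318×0.100 + 66.2×0.788 + 2470×0.275 = 763.22 t/h.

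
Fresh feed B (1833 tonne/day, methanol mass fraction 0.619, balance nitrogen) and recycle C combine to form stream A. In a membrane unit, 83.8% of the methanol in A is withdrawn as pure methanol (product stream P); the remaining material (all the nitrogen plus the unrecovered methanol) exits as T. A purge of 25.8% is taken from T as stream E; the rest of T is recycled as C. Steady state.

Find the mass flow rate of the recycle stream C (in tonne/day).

nitrogen enters only via B and leaves only via the purge: 1833×0.381 = 0.258×(nitrogen in T), and the membrane unit passes all nitrogen, so nitrogen in A = nitrogen in T = 2706.9 tonne/day.
methanol in A: m_A = 1833×0.619 + (1−0.258)·(1−0.838)·m_A, so m_A = 1134.6/0.8798 = 1289.6 tonne/day.
T = (1−0.838)×1289.6 + 2706.9 = 2915.8 tonne/day.
Recycle C = (1−0.258)×2915.8 = 2163.5 tonne/day.

2164 tonne/day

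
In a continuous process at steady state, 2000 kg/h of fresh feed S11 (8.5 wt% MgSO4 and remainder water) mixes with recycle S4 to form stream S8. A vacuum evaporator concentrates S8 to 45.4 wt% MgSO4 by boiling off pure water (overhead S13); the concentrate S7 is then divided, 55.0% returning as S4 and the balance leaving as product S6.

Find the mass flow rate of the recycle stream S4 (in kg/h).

Overall MgSO4 balance (none leaves overhead): MgSO4 in fresh feed = MgSO4 in product, i.e. 2000×0.085 = (1−0.550)·S7·0.454.
S7 = 170/(0.454×0.450) = 832.11 kg/h.
Recycle S4 = 0.550×832.11 = 457.66 kg/h.

457.7 kg/h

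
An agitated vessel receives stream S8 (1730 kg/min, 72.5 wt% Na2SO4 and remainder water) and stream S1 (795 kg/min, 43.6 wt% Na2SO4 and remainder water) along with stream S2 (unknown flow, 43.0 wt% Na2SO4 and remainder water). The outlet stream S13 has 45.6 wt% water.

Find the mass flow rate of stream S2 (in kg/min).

1994 kg/min

Let S2 be the unknown flow. Total out = 2525 + S2.
water balance: 924.13 + 0.570·S2 = 0.456·(2525 + S2)
(0.570 − 0.456)·S2 = 0.456×2525 − 924.13 = 227.27
S2 = 227.27 / 0.114 = 1993.6 kg/min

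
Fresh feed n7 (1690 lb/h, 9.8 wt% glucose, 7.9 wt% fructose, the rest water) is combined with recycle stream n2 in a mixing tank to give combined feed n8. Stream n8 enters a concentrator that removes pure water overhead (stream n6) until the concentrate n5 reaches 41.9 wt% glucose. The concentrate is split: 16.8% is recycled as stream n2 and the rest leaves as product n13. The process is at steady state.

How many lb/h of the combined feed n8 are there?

1770 lb/h

Overall glucose balance (none leaves overhead): glucose in fresh feed = glucose in product, i.e. 1690×0.098 = (1−0.168)·n5·0.419.
n5 = 165.62/(0.419×0.832) = 475.09 lb/h.
Recycle n2 = 0.168×475.09 = 79.815 lb/h.
Combined feed n8 = 1690 + 79.815 = 1769.8 lb/h.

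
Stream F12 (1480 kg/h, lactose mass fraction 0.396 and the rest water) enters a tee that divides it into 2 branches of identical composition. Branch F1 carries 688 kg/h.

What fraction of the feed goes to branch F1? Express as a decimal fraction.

Fraction to F1 = 688/1480 = 0.4649.

0.465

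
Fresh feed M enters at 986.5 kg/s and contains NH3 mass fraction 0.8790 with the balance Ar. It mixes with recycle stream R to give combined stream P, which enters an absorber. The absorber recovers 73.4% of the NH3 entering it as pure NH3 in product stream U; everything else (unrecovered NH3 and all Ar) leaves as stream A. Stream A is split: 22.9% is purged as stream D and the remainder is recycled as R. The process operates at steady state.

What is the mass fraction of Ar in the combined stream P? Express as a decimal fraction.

Ar enters only via M and leaves only via the purge: 986.5×0.121 = 0.229×(Ar in A), and the absorber passes all Ar, so Ar in P = Ar in A = 521.25 kg/s.
NH3 in P: m_A = 986.5×0.879 + (1−0.229)·(1−0.734)·m_A, so m_A = 867.13/0.7949 = 1090.9 kg/s.
P = 1090.9 + 521.25 = 1612.1 kg/s.
Ar fraction in P = 521.25/1612.1 = 0.3233.

0.3233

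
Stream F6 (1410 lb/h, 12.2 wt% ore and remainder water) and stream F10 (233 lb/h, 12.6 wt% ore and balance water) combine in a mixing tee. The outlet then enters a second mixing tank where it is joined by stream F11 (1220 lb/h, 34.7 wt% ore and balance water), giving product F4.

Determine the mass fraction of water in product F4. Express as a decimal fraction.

Overall, product flow = 2863 lb/h.
water in = 1410×0.878 + 233×0.874 + 1220×0.653 = 2238.3 lb/h.
water fraction in F4 = 0.7818.

0.7818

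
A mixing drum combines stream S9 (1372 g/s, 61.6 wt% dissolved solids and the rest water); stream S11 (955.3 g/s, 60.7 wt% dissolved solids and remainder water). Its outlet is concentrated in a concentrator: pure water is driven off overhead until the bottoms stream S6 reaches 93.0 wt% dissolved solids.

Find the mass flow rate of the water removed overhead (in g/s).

dissolved solids entering = 1372×0.616 + 955.3×0.607 = 1425 g/s.
All dissolved solids reports to S6, so S6 = 1425/0.930 = 1532.3 g/s.
Total feed = 2327.3 g/s; overhead = 2327.3 − 1532.3 = 795.02 g/s.

795 g/s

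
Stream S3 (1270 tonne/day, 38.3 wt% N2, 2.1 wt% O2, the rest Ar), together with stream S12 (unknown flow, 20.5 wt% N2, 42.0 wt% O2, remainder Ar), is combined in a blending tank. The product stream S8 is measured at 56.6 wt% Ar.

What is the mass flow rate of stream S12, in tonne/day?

199.5 tonne/day

Let S12 be the unknown flow. Total out = 1270 + S12.
Ar balance: 756.92 + 0.375·S12 = 0.566·(1270 + S12)
(0.375 − 0.566)·S12 = 0.566×1270 − 756.92 = -38.1
S12 = -38.1 / -0.191 = 199.48 tonne/day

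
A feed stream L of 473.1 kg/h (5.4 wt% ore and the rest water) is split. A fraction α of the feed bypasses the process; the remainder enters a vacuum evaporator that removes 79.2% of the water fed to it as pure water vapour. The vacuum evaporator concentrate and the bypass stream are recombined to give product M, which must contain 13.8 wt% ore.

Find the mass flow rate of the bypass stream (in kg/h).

All 473.1×0.054 = 25.547 kg/h of ore reaches M, so M = 25.547/0.138 = 185.13 kg/h and vapour = 287.97 kg/h.
The evaporator receives (1−α)·473.1 of feed at 0.946 water and removes 0.792 of that water:
0.792×0.946×(1−α)×473.1 = 287.97
(1−α) = 287.97/354.46 = 0.8124;  α = 0.1876.
Bypass flow = 0.1876×473.1 = 88.741 kg/h.

88.74 kg/h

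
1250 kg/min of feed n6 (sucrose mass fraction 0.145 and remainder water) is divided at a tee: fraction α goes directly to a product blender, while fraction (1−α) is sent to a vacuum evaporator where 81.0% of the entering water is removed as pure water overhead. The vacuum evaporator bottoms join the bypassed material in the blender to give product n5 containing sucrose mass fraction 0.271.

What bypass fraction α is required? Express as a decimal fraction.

All 1250×0.145 = 181.25 kg/min of sucrose reaches n5, so n5 = 181.25/0.271 = 668.82 kg/min and vapour = 581.18 kg/min.
The evaporator receives (1−α)·1250 of feed at 0.855 water and removes 0.810 of that water:
0.810×0.855×(1−α)×1250 = 581.18
(1−α) = 581.18/865.69 = 0.6714;  α = 0.3286.

0.329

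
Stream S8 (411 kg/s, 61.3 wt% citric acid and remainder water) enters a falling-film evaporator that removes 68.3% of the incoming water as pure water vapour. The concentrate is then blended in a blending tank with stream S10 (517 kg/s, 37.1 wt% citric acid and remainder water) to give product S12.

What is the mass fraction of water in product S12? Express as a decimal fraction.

Vapour removed = 0.683×0.387×411 = 108.64 kg/s; concentrate = 302.36 kg/s.
water reaching the mixer = 50.421 (from concentrate) + 517×0.629 = 375.61 kg/s.
Product flow = 302.36 + 517 = 819.36 kg/s; water fraction = 0.458.

0.458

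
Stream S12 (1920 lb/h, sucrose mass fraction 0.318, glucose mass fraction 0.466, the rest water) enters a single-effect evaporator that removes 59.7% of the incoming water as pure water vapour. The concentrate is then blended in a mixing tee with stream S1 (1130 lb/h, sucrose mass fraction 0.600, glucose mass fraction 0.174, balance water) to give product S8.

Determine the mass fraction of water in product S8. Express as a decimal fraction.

0.151

Vapour removed = 0.597×0.216×1920 = 247.59 lb/h; concentrate = 1672.4 lb/h.
water reaching the mixer = 167.13 (from concentrate) + 1130×0.226 = 422.51 lb/h.
Product flow = 1672.4 + 1130 = 2802.4 lb/h; water fraction = 0.151.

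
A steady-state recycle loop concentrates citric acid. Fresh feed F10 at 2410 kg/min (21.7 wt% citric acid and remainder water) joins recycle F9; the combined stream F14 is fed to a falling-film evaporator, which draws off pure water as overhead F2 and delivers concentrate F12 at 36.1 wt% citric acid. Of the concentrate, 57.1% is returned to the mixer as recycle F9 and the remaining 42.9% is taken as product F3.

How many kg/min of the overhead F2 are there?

961.3 kg/min

Overall citric acid balance (none leaves overhead): citric acid in fresh feed = citric acid in product, i.e. 2410×0.217 = (1−0.571)·F12·0.361.
F12 = 522.97/(0.361×0.429) = 3376.9 kg/min.
Recycle F9 = 0.571×3376.9 = 1928.2 kg/min.
Combined feed F14 = 2410 + 1928.2 = 4338.2 kg/min.
Overhead F2 = F14 − F12 = 4338.2 − 3376.9 = 961.33 kg/min.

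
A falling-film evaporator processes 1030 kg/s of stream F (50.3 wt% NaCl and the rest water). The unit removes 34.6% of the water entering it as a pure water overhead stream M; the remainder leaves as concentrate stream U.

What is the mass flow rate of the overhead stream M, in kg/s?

water entering = 1030×0.497 = 511.91 kg/s; overhead removed = 0.346×511.91 = 177.12 kg/s.

177.1 kg/s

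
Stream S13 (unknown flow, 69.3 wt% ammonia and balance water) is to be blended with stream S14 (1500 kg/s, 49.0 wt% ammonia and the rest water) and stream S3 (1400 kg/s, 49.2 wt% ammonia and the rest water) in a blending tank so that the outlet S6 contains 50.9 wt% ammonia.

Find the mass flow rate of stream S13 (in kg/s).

284.2 kg/s

Let S13 be the unknown flow. Total out = 2900 + S13.
ammonia balance: 1423.8 + 0.693·S13 = 0.509·(2900 + S13)
(0.693 − 0.509)·S13 = 0.509×2900 − 1423.8 = 52.3
S13 = 52.3 / 0.184 = 284.24 kg/s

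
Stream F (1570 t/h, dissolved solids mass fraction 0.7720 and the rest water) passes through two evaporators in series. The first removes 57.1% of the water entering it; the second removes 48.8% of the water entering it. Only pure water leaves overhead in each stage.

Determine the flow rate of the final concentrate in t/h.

water in feed = 1570×0.228 = 357.96 t/h.
After stage 1: water left = (1−0.571)×357.96 = 153.56; stream total = 1365.6 t/h.
After stage 2: water left = (1−0.488)×153.56 = 78.625; final concentrate = 1290.7 t/h.

1291 t/h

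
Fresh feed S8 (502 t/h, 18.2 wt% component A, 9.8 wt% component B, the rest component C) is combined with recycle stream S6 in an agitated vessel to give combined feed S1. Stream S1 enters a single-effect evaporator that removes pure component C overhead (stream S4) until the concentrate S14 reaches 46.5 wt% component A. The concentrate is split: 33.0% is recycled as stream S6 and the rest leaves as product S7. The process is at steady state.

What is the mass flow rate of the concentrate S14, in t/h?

293.3 t/h

Overall component A balance (none leaves overhead): component A in fresh feed = component A in product, i.e. 502×0.182 = (1−0.330)·S14·0.465.
S14 = 91.364/(0.465×0.670) = 293.26 t/h.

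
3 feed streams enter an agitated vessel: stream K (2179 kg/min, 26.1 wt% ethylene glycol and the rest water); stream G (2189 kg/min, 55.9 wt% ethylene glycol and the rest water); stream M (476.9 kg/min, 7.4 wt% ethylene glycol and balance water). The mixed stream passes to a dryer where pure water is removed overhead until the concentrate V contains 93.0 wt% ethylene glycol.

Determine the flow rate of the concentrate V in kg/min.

ethylene glycol entering = 2179×0.261 + 2189×0.559 + 476.9×0.074 = 1827.7 kg/min.
All ethylene glycol reports to V, so V = 1827.7/0.930 = 1965.2 kg/min.

1965 kg/min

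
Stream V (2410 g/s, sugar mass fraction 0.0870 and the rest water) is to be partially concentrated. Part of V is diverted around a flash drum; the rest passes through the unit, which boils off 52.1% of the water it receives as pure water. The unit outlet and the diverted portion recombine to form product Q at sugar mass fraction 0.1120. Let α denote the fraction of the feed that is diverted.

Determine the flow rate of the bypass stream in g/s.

1279 g/s

All 2410×0.087 = 209.67 g/s of sugar reaches Q, so Q = 209.67/0.112 = 1872.1 g/s and vapour = 537.95 g/s.
The evaporator receives (1−α)·2410 of feed at 0.913 water and removes 0.521 of that water:
0.521×0.913×(1−α)×2410 = 537.95
(1−α) = 537.95/1146.4 = 0.4693;  α = 0.5307.
Bypass flow = 0.5307×2410 = 1279.1 g/s.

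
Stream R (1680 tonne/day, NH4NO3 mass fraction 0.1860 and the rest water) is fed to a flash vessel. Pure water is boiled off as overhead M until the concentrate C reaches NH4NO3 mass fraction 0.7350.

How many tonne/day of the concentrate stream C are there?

425.1 tonne/day

NH4NO3 is conserved: 1680×0.186 = 312.48 tonne/day all reports to the concentrate.
Concentrate = 312.48/(target fraction) = 425.14 tonne/day.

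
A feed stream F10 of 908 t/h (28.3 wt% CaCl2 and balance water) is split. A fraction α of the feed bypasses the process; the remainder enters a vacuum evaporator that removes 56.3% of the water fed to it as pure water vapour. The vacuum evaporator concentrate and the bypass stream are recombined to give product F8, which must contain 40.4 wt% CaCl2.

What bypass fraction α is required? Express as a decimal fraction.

0.258

All 908×0.283 = 256.96 t/h of CaCl2 reaches F8, so F8 = 256.96/0.404 = 636.05 t/h and vapour = 271.95 t/h.
The evaporator receives (1−α)·908 of feed at 0.717 water and removes 0.563 of that water:
0.563×0.717×(1−α)×908 = 271.95
(1−α) = 271.95/366.53 = 0.7420;  α = 0.2580.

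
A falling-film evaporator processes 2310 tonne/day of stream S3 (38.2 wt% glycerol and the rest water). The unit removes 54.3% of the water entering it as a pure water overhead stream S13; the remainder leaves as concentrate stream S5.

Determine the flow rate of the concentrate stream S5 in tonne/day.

water entering = 2310×0.618 = 1427.6 tonne/day; overhead removed = 0.543×1427.6 = 775.18 tonne/day.
Concentrate = 2310 − 775.18 = 1534.8 tonne/day.

1535 tonne/day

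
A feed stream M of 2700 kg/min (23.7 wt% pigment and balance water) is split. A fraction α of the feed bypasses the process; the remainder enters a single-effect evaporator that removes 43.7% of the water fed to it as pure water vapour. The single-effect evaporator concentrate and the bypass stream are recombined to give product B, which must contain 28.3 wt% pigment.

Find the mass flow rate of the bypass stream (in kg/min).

All 2700×0.237 = 639.9 kg/min of pigment reaches B, so B = 639.9/0.283 = 2261.1 kg/min and vapour = 438.87 kg/min.
The evaporator receives (1−α)·2700 of feed at 0.763 water and removes 0.437 of that water:
0.437×0.763×(1−α)×2700 = 438.87
(1−α) = 438.87/900.26 = 0.4875;  α = 0.5125.
Bypass flow = 0.5125×2700 = 1383.8 kg/min.

1384 kg/min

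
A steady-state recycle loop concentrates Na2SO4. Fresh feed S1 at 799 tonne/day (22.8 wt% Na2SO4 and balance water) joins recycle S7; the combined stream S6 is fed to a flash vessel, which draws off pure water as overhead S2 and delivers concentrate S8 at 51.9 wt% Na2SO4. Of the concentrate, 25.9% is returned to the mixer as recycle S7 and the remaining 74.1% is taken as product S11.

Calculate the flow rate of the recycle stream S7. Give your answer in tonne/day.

122.7 tonne/day

Overall Na2SO4 balance (none leaves overhead): Na2SO4 in fresh feed = Na2SO4 in product, i.e. 799×0.228 = (1−0.259)·S8·0.519.
S8 = 182.17/(0.519×0.741) = 473.69 tonne/day.
Recycle S7 = 0.259×473.69 = 122.69 tonne/day.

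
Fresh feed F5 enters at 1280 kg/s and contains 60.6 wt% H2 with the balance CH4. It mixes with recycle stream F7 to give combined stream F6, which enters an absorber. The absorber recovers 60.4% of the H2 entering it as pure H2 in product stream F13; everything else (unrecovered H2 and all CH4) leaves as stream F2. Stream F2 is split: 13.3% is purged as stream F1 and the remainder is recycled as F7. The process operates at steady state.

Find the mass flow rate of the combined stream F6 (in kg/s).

4973 kg/s

CH4 enters only via F5 and leaves only via the purge: 1280×0.394 = 0.133×(CH4 in F2), and the absorber passes all CH4, so CH4 in F6 = CH4 in F2 = 3791.9 kg/s.
H2 in F6: m_A = 1280×0.606 + (1−0.133)·(1−0.604)·m_A, so m_A = 775.68/0.6567 = 1181.2 kg/s.
F6 = 1181.2 + 3791.9 = 4973.1 kg/s.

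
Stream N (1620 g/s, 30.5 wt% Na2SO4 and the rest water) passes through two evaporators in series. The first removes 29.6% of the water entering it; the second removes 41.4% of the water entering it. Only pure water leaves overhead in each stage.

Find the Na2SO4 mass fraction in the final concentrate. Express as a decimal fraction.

water in feed = 1620×0.695 = 1125.9 g/s.
After stage 1: water left = (1−0.296)×1125.9 = 792.63; stream total = 1286.7 g/s.
After stage 2: water left = (1−0.414)×792.63 = 464.48; final concentrate = 958.58 g/s.
Na2SO4 fraction = 494.1/958.58 = 0.5154.

0.5154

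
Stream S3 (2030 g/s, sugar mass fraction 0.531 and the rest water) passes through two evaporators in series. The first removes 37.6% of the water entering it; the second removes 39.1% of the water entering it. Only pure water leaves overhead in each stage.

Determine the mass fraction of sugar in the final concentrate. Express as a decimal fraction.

water in feed = 2030×0.469 = 952.07 g/s.
After stage 1: water left = (1−0.376)×952.07 = 594.09; stream total = 1672 g/s.
After stage 2: water left = (1−0.391)×594.09 = 361.8; final concentrate = 1439.7 g/s.
sugar fraction = 1077.9/1439.7 = 0.749.

0.749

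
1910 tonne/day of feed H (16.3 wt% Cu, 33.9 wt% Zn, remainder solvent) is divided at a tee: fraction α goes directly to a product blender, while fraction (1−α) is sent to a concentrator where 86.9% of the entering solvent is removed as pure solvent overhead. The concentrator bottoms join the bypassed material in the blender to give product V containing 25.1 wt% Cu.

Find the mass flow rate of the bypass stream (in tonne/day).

All 1910×0.163 = 311.33 tonne/day of Cu reaches V, so V = 311.33/0.251 = 1240.4 tonne/day and vapour = 669.64 tonne/day.
The evaporator receives (1−α)·1910 of feed at 0.498 solvent and removes 0.869 of that solvent:
0.869×0.498×(1−α)×1910 = 669.64
(1−α) = 669.64/826.58 = 0.8101;  α = 0.1899.
Bypass flow = 0.1899×1910 = 362.63 tonne/day.

362.6 tonne/day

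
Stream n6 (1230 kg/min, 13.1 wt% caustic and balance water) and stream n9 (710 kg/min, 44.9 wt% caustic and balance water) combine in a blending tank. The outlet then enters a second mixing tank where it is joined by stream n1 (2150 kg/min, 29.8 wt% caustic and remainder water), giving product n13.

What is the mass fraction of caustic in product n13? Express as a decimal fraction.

Overall, product flow = 4090 kg/min.
caustic in = 1230×0.131 + 710×0.449 + 2150×0.298 = 1120.6 kg/min.
caustic fraction in n13 = 0.274.

0.274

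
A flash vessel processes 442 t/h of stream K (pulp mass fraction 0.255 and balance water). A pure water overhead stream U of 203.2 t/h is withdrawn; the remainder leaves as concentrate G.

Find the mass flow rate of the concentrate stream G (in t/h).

238.8 t/h

Concentrate = 442 − 203.2 = 238.8 t/h.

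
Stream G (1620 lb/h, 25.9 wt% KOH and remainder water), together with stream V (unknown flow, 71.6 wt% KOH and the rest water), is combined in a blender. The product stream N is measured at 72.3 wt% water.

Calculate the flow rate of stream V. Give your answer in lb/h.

Let V be the unknown flow. Total out = 1620 + V.
water balance: 1200.4 + 0.284·V = 0.723·(1620 + V)
(0.284 − 0.723)·V = 0.723×1620 − 1200.4 = -29.16
V = -29.16 / -0.439 = 66.424 lb/h

66.42 lb/h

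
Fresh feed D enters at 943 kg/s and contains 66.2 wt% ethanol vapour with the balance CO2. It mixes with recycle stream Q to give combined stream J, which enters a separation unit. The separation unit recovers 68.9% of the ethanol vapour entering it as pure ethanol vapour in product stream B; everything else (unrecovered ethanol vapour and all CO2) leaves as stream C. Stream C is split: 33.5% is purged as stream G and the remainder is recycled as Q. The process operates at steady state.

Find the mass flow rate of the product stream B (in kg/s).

ethanol vapour in J: m_A = 943×0.662 + (1−0.335)·(1−0.689)·m_A, so m_A = 624.27/0.7932 = 787.04 kg/s.
Product B = 0.689×787.04 = 542.27 kg/s.

542.3 kg/s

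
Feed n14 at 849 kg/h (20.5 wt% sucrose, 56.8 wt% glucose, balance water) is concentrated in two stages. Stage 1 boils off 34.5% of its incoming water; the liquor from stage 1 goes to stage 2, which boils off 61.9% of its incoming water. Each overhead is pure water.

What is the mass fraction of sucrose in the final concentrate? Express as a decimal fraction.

water in feed = 849×0.227 = 192.72 kg/h.
After stage 1: water left = (1−0.345)×192.72 = 126.23; stream total = 782.51 kg/h.
After stage 2: water left = (1−0.619)×126.23 = 48.095; final concentrate = 704.37 kg/h.
sucrose fraction = 174.04/704.37 = 0.2471.

0.2471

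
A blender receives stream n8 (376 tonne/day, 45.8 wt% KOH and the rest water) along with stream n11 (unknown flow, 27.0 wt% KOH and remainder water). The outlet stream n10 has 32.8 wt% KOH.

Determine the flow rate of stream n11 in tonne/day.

Let n11 be the unknown flow. Total out = 376 + n11.
KOH balance: 172.21 + 0.270·n11 = 0.328·(376 + n11)
(0.270 − 0.328)·n11 = 0.328×376 − 172.21 = -48.88
n11 = -48.88 / -0.058 = 842.76 tonne/day

842.8 tonne/day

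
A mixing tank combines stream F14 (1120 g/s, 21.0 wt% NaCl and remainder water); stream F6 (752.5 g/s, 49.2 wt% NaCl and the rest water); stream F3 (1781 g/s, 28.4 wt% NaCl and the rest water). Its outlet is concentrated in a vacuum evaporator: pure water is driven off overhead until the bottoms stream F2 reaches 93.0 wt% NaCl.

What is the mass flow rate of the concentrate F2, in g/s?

1195 g/s

NaCl entering = 1120×0.210 + 752.5×0.492 + 1781×0.284 = 1111.2 g/s.
All NaCl reports to F2, so F2 = 1111.2/0.930 = 1194.9 g/s.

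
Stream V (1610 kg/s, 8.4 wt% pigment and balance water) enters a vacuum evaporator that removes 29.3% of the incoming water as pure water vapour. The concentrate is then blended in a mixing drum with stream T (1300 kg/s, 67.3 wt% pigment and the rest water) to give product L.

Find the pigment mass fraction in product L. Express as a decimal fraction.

Vapour removed = 0.293×0.916×1610 = 432.1 kg/s; concentrate = 1177.9 kg/s.
pigment reaching the mixer = 135.24 (from concentrate) + 1300×0.673 = 1010.1 kg/s.
Product flow = 1177.9 + 1300 = 2477.9 kg/s; pigment fraction = 0.408.

0.408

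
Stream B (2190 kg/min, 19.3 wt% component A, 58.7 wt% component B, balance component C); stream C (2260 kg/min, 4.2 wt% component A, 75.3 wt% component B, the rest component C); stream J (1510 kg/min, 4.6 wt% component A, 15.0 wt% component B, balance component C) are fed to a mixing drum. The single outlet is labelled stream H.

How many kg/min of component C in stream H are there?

2159 kg/min

component C out = component C in = 2190×0.220 + 2260×0.205 + 1510×0.804 = 2159.1 kg/min.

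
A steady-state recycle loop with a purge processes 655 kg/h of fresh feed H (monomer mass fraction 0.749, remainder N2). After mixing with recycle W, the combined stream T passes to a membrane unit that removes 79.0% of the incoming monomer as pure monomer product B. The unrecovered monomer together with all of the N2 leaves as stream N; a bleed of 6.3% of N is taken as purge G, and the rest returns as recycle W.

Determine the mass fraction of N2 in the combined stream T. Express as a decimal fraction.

N2 enters only via H and leaves only via the purge: 655×0.251 = 0.063×(N2 in N), and the membrane unit passes all N2, so N2 in T = N2 in N = 2609.6 kg/h.
monomer in T: m_A = 655×0.749 + (1−0.063)·(1−0.790)·m_A, so m_A = 490.6/0.8032 = 610.78 kg/h.
T = 610.78 + 2609.6 = 3220.4 kg/h.
N2 fraction in T = 2609.6/3220.4 = 0.810.

0.810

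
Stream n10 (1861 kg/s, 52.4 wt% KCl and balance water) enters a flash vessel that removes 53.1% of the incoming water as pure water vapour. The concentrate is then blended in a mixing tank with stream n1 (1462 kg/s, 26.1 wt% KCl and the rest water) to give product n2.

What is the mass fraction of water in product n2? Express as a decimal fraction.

Vapour removed = 0.531×0.476×1861 = 470.38 kg/s; concentrate = 1390.6 kg/s.
water reaching the mixer = 415.46 (from concentrate) + 1462×0.739 = 1495.9 kg/s.
Product flow = 1390.6 + 1462 = 2852.6 kg/s; water fraction = 0.524.

0.524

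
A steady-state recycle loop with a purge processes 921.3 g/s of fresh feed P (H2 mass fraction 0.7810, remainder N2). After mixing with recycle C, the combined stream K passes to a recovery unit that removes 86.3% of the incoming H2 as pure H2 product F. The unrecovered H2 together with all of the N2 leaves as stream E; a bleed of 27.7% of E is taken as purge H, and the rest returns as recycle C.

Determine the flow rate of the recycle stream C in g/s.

605.7 g/s

N2 enters only via P and leaves only via the purge: 921.3×0.219 = 0.277×(N2 in E), and the recovery unit passes all N2, so N2 in K = N2 in E = 728.39 g/s.
H2 in K: m_A = 921.3×0.781 + (1−0.277)·(1−0.863)·m_A, so m_A = 719.54/0.9009 = 798.64 g/s.
E = (1−0.863)×798.64 + 728.39 = 837.81 g/s.
Recycle C = (1−0.277)×837.81 = 605.73 g/s.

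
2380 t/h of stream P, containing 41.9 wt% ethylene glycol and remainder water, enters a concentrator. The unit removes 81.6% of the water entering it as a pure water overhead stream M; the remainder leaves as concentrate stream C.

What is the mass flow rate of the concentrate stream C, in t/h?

1252 t/h

water entering = 2380×0.581 = 1382.8 t/h; overhead removed = 0.816×1382.8 = 1128.3 t/h.
Concentrate = 2380 − 1128.3 = 1251.7 t/h.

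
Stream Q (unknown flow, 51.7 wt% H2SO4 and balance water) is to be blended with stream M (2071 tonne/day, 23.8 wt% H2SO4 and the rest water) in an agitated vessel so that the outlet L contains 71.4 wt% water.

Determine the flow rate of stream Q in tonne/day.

Let Q be the unknown flow. Total out = 2071 + Q.
water balance: 1578.1 + 0.483·Q = 0.714·(2071 + Q)
(0.483 − 0.714)·Q = 0.714×2071 − 1578.1 = -99.408
Q = -99.408 / -0.231 = 430.34 tonne/day

430.3 tonne/day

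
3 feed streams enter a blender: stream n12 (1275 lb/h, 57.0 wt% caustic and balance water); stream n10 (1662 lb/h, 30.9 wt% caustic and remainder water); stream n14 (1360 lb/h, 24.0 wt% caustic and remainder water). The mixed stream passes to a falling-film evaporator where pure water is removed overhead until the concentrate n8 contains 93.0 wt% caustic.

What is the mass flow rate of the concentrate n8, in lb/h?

1685 lb/h

caustic entering = 1275×0.570 + 1662×0.309 + 1360×0.240 = 1566.7 lb/h.
All caustic reports to n8, so n8 = 1566.7/0.930 = 1684.6 lb/h.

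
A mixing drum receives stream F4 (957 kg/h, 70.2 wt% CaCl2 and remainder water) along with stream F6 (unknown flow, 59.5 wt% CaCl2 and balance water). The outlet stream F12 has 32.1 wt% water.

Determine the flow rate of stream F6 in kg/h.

Let F6 be the unknown flow. Total out = 957 + F6.
water balance: 285.19 + 0.405·F6 = 0.321·(957 + F6)
(0.405 − 0.321)·F6 = 0.321×957 − 285.19 = 22.011
F6 = 22.011 / 0.084 = 262.04 kg/h

262 kg/h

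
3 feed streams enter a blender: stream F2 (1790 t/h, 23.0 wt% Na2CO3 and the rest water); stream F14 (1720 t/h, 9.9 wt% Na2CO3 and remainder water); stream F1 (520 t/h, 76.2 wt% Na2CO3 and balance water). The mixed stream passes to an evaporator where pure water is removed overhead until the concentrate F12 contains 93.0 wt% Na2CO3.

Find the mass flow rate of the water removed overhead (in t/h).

Na2CO3 entering = 1790×0.230 + 1720×0.099 + 520×0.762 = 978.22 t/h.
All Na2CO3 reports to F12, so F12 = 978.22/0.930 = 1051.8 t/h.
Total feed = 4030 t/h; overhead = 4030 − 1051.8 = 2978.2 t/h.

2978 t/h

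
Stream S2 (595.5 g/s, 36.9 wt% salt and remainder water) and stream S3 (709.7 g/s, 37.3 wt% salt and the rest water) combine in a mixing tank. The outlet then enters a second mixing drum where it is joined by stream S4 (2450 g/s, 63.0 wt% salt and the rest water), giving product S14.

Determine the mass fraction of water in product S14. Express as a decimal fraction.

0.460

Overall, product flow = 3755.2 g/s.
water in = 595.5×0.631 + 709.7×0.627 + 2450×0.370 = 1727.2 g/s.
water fraction in S14 = 0.460.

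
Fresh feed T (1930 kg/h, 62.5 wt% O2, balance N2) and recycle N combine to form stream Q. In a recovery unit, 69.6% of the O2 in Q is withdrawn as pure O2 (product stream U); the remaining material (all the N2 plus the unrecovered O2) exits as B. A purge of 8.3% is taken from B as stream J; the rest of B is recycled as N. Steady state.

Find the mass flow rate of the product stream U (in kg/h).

O2 in Q: m_A = 1930×0.625 + (1−0.083)·(1−0.696)·m_A, so m_A = 1206.2/0.7212 = 1672.5 kg/h.
Product U = 0.696×1672.5 = 1164 kg/h.

1164 kg/h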